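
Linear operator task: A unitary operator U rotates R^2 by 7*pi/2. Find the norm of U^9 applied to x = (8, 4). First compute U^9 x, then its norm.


U is a rotation by theta = 7*pi/2
U^9 = rotation by 9*theta = 63*pi/2 = 3*pi/2 (mod 2*pi)
cos(3*pi/2) = 0.0000, sin(3*pi/2) = -1.0000
U^9 x = (0.0000 * 8 - -1.0000 * 4, -1.0000 * 8 + 0.0000 * 4)
= (4.0000, -8.0000)
||U^9 x|| = sqrt(4.0000^2 + (-8.0000)^2) = sqrt(80.0000) = 8.9443

8.9443


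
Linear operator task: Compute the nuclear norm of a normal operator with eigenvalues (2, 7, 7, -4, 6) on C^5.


For a normal operator, singular values equal |eigenvalues|.
Trace norm = sum |lambda_i| = 2 + 7 + 7 + 4 + 6
= 26

26


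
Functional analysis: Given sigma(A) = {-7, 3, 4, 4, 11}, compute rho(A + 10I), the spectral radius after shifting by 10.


Spectrum of A + 10I = {3, 13, 14, 14, 21}
Spectral radius = max |lambda| over the shifted spectrum
= max(3, 13, 14, 14, 21) = 21

21


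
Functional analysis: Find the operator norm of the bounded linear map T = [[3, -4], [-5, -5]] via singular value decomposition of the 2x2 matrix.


A^T A = [[34, 13], [13, 41]]
trace(A^T A) = 75, det(A^T A) = 1225
discriminant = 75^2 - 4*1225 = 725
Largest eigenvalue of A^T A = (trace + sqrt(disc))/2 = 50.9629
||T|| = sqrt(50.9629) = 7.1388

7.1388


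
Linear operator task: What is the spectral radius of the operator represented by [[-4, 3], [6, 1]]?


For a 2x2 matrix, eigenvalues satisfy lambda^2 - (trace)*lambda + det = 0
trace = -4 + 1 = -3
det = -4*1 - 3*6 = -22
discriminant = (-3)^2 - 4*(-22) = 97
spectral radius = max |eigenvalue| = 6.4244

6.4244


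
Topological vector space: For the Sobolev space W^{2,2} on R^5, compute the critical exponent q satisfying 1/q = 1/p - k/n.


Using the Sobolev embedding formula: 1/q = 1/p - k/n
1/q = 1/2 - 2/5 = 1/10
q = 1/(1/10) = 10

10.0000


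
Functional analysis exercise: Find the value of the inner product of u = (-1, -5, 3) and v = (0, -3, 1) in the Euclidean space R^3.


Computing the standard inner product <u, v> = sum u_i * v_i
= -1*0 + -5*-3 + 3*1
= 0 + 15 + 3
= 18

18


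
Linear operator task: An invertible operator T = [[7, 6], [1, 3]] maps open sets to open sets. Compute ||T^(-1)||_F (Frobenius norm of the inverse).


det(T) = 7*3 - 6*1 = 15
T^(-1) = (1/15) * [[3, -6], [-1, 7]] = [[0.2000, -0.4000], [-0.0667, 0.4667]]
||T^(-1)||_F^2 = 0.2000^2 + (-0.4000)^2 + (-0.0667)^2 + 0.4667^2 = 0.4222
||T^(-1)||_F = sqrt(0.4222) = 0.6498

0.6498


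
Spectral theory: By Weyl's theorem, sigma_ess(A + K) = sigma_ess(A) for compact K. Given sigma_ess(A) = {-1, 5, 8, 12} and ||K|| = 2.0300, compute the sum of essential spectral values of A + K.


By Weyl's theorem, the essential spectrum is invariant under compact perturbations.
sigma_ess(A + K) = sigma_ess(A) = {-1, 5, 8, 12}
Sum = -1 + 5 + 8 + 12 = 24

24


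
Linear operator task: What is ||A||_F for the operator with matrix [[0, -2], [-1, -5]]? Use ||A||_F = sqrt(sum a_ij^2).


||A||_F^2 = sum a_ij^2
= 0^2 + (-2)^2 + (-1)^2 + (-5)^2
= 0 + 4 + 1 + 25 = 30
||A||_F = sqrt(30) = 5.4772

5.4772


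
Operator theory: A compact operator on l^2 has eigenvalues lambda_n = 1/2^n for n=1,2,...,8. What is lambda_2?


The eigenvalue formula gives lambda_2 = 1/2^2
= 1/4
= 0.2500

0.2500


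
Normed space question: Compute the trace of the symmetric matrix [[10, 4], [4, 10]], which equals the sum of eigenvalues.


For a self-adjoint (symmetric) matrix, the eigenvalues are real.
The sum of eigenvalues equals the trace of the matrix.
trace = 10 + 10 = 20

20


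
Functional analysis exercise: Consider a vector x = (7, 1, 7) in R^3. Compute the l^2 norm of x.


The l^2 norm = (sum |x_i|^2)^(1/2)
Sum of 2th powers = 49 + 1 + 49 = 99
||x||_2 = (99)^(1/2) = 9.9499

9.9499


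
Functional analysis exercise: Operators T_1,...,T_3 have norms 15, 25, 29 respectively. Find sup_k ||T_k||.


By the Uniform Boundedness Principle, the supremum of norms is finite.
sup_k ||T_k|| = max(15, 25, 29) = 29

29


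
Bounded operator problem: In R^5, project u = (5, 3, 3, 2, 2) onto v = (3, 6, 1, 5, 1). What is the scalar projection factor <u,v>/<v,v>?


Computing <u,v> = 5*3 + 3*6 + 3*1 + 2*5 + 2*1 = 48
Computing <v,v> = 3^2 + 6^2 + 1^2 + 5^2 + 1^2 = 72
Projection coefficient = 48/72 = 0.6667

0.6667


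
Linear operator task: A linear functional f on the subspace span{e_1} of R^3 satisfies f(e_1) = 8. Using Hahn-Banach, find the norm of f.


The norm of f is given by ||f|| = sup_{||x||=1} |f(x)|.
On span{e_1}, ||e_1|| = 1, so ||f|| = |f(e_1)| / ||e_1||
= |8| / 1 = 8.0000

8.0000


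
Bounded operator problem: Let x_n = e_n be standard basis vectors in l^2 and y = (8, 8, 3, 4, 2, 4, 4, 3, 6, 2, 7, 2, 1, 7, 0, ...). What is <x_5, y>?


x_5 = e_5 is the standard basis vector with 1 in position 5.
<x_5, y> = y_5 = 2
As n -> infinity, <x_n, y> -> 0, confirming weak convergence of (x_n) to 0.

2


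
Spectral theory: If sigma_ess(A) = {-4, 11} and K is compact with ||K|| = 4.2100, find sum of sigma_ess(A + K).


By Weyl's theorem, the essential spectrum is invariant under compact perturbations.
sigma_ess(A + K) = sigma_ess(A) = {-4, 11}
Sum = -4 + 11 = 7

7


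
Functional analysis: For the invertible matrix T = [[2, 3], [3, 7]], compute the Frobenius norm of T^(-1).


det(T) = 2*7 - 3*3 = 5
T^(-1) = (1/5) * [[7, -3], [-3, 2]] = [[1.4000, -0.6000], [-0.6000, 0.4000]]
||T^(-1)||_F^2 = 1.4000^2 + (-0.6000)^2 + (-0.6000)^2 + 0.4000^2 = 2.8400
||T^(-1)||_F = sqrt(2.8400) = 1.6852

1.6852


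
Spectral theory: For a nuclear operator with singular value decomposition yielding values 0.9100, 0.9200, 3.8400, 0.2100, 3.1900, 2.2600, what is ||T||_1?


The nuclear norm is the sum of all singular values.
||T||_1 = 0.9100 + 0.9200 + 3.8400 + 0.2100 + 3.1900 + 2.2600
= 11.3300

11.3300


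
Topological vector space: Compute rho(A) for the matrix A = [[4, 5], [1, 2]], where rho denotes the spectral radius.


For a 2x2 matrix, eigenvalues satisfy lambda^2 - (trace)*lambda + det = 0
trace = 4 + 2 = 6
det = 4*2 - 5*1 = 3
discriminant = 6^2 - 4*(3) = 24
spectral radius = max |eigenvalue| = 5.4495

5.4495


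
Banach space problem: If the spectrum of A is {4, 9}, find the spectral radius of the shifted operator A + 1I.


Spectrum of A + 1I = {5, 10}
Spectral radius = max |lambda| over the shifted spectrum
= max(5, 10) = 10

10


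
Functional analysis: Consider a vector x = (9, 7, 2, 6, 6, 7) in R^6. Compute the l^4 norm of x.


The l^4 norm = (sum |x_i|^4)^(1/4)
Sum of 4th powers = 6561 + 2401 + 16 + 1296 + 1296 + 2401 = 13971
||x||_4 = (13971)^(1/4) = 10.8719

10.8719


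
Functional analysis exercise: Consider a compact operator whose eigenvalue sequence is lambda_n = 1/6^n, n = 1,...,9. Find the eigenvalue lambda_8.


The eigenvalue formula gives lambda_8 = 1/6^8
= 1/1679616
= 5.9537e-07

5.9537e-07


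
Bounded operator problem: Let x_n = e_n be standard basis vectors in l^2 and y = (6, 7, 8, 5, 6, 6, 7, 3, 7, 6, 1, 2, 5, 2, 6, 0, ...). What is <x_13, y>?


x_13 = e_13 is the standard basis vector with 1 in position 13.
<x_13, y> = y_13 = 5
As n -> infinity, <x_n, y> -> 0, confirming weak convergence of (x_n) to 0.

5


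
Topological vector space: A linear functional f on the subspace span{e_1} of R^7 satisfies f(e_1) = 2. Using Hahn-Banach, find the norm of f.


The norm of f is given by ||f|| = sup_{||x||=1} |f(x)|.
On span{e_1}, ||e_1|| = 1, so ||f|| = |f(e_1)| / ||e_1||
= |2| / 1 = 2.0000

2.0000


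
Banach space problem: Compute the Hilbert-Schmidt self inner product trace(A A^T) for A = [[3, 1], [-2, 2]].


trace(A * A^T) = sum of squares of all entries
= 3^2 + 1^2 + (-2)^2 + 2^2
= 9 + 1 + 4 + 4
= 18

18


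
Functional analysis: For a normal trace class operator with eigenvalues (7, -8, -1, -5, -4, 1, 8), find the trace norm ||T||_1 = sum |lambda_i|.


For a normal operator, singular values equal |eigenvalues|.
Trace norm = sum |lambda_i| = 7 + 8 + 1 + 5 + 4 + 1 + 8
= 34

34


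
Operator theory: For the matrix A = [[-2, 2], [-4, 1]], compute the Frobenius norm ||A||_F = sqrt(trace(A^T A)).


||A||_F^2 = sum a_ij^2
= (-2)^2 + 2^2 + (-4)^2 + 1^2
= 4 + 4 + 16 + 1 = 25
||A||_F = sqrt(25) = 5.0000

5.0000


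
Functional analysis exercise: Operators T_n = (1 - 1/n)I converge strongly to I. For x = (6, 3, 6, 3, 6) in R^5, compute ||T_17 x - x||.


T_17 x - x = (1 - 1/17)x - x = -x/17
||x|| = sqrt(126) = 11.2250
||T_17 x - x|| = ||x||/17 = 11.2250/17 = 0.6603

0.6603


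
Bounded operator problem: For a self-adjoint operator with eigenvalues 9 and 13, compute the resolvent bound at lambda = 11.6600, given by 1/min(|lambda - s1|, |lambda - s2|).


dist(11.6600, {9, 13}) = min(|11.6600 - 9|, |11.6600 - 13|)
= min(2.6600, 1.3400) = 1.3400
Resolvent bound = 1/1.3400 = 0.7463

0.7463


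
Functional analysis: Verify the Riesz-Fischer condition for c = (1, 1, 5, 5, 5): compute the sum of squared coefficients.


sum |c_n|^2 = 1^2 + 1^2 + 5^2 + 5^2 + 5^2
= 1 + 1 + 25 + 25 + 25
= 77

77


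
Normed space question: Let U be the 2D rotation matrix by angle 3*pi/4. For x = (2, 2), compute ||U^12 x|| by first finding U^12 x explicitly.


U is a rotation by theta = 3*pi/4
U^12 = rotation by 12*theta = 36*pi/4 = 4*pi/4 (mod 2*pi)
cos(4*pi/4) = -1.0000, sin(4*pi/4) = 0.0000
U^12 x = (-1.0000 * 2 - 0.0000 * 2, 0.0000 * 2 + -1.0000 * 2)
= (-2.0000, -2.0000)
||U^12 x|| = sqrt((-2.0000)^2 + (-2.0000)^2) = sqrt(8.0000) = 2.8284

2.8284


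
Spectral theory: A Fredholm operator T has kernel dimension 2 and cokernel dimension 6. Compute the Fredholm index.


The Fredholm index is defined as ind(T) = dim(ker T) - dim(coker T)
= 2 - 6
= -4

-4


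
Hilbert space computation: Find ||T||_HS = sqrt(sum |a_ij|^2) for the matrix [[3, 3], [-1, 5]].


The Hilbert-Schmidt norm is sqrt(sum of squares of all entries).
Sum of squares = 3^2 + 3^2 + (-1)^2 + 5^2
= 9 + 9 + 1 + 25 = 44
||T||_HS = sqrt(44) = 6.6332

6.6332


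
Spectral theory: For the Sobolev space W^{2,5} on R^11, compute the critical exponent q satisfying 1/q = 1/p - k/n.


Using the Sobolev embedding formula: 1/q = 1/p - k/n
1/q = 1/5 - 2/11 = 1/55
q = 1/(1/55) = 55

55.0000


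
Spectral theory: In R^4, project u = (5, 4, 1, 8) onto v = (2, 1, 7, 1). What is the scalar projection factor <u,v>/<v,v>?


Computing <u,v> = 5*2 + 4*1 + 1*7 + 8*1 = 29
Computing <v,v> = 2^2 + 1^2 + 7^2 + 1^2 = 55
Projection coefficient = 29/55 = 0.5273

0.5273


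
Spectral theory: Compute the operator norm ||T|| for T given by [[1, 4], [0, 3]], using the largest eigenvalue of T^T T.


A^T A = [[1, 4], [4, 25]]
trace(A^T A) = 26, det(A^T A) = 9
discriminant = 26^2 - 4*9 = 640
Largest eigenvalue of A^T A = (trace + sqrt(disc))/2 = 25.6491
||T|| = sqrt(25.6491) = 5.0645

5.0645


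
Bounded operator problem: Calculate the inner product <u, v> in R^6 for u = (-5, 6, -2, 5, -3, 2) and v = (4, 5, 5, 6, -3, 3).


Computing the standard inner product <u, v> = sum u_i * v_i
= -5*4 + 6*5 + -2*5 + 5*6 + -3*-3 + 2*3
= -20 + 30 + -10 + 30 + 9 + 6
= 45

45


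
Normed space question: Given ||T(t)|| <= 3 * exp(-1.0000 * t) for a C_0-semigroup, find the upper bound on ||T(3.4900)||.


||T(3.4900)|| <= 3 * exp(-1.0000 * 3.4900)
= 3 * exp(-3.4900)
= 3 * 0.0305
= 0.0915

0.0915


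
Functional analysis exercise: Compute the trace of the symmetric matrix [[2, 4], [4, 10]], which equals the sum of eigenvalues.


For a self-adjoint (symmetric) matrix, the eigenvalues are real.
The sum of eigenvalues equals the trace of the matrix.
trace = 2 + 10 = 12

12


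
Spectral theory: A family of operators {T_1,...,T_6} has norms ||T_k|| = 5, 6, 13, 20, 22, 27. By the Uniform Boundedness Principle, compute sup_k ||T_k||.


By the Uniform Boundedness Principle, the supremum of norms is finite.
sup_k ||T_k|| = max(5, 6, 13, 20, 22, 27) = 27

27


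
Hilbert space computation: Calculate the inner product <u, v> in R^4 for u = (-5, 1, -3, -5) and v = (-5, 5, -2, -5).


Computing the standard inner product <u, v> = sum u_i * v_i
= -5*-5 + 1*5 + -3*-2 + -5*-5
= 25 + 5 + 6 + 25
= 61

61


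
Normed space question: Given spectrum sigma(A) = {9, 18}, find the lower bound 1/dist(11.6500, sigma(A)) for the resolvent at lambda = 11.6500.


dist(11.6500, {9, 18}) = min(|11.6500 - 9|, |11.6500 - 18|)
= min(2.6500, 6.3500) = 2.6500
Resolvent bound = 1/2.6500 = 0.3774

0.3774


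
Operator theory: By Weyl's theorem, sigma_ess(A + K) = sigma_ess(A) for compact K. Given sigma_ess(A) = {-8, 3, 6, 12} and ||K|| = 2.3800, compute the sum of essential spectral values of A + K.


By Weyl's theorem, the essential spectrum is invariant under compact perturbations.
sigma_ess(A + K) = sigma_ess(A) = {-8, 3, 6, 12}
Sum = -8 + 3 + 6 + 12 = 13

13


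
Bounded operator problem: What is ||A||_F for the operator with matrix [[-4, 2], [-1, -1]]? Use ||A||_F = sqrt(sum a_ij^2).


||A||_F^2 = sum a_ij^2
= (-4)^2 + 2^2 + (-1)^2 + (-1)^2
= 16 + 4 + 1 + 1 = 22
||A||_F = sqrt(22) = 4.6904

4.6904


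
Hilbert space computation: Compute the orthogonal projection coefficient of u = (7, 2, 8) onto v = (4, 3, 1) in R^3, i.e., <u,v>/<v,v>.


Computing <u,v> = 7*4 + 2*3 + 8*1 = 42
Computing <v,v> = 4^2 + 3^2 + 1^2 = 26
Projection coefficient = 42/26 = 1.6154

1.6154


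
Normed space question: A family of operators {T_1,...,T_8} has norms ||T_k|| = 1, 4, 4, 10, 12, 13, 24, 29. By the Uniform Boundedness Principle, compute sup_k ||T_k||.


By the Uniform Boundedness Principle, the supremum of norms is finite.
sup_k ||T_k|| = max(1, 4, 4, 10, 12, 13, 24, 29) = 29

29


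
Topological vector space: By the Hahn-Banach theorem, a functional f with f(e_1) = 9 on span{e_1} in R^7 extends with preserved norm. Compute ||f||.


The norm of f is given by ||f|| = sup_{||x||=1} |f(x)|.
On span{e_1}, ||e_1|| = 1, so ||f|| = |f(e_1)| / ||e_1||
= |9| / 1 = 9.0000

9.0000


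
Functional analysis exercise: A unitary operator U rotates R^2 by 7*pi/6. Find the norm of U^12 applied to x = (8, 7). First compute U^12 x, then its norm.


U is a rotation by theta = 7*pi/6
U^12 = rotation by 12*theta = 84*pi/6 = 0*pi/6 (mod 2*pi)
cos(0*pi/6) = 1.0000, sin(0*pi/6) = 0.0000
U^12 x = (1.0000 * 8 - 0.0000 * 7, 0.0000 * 8 + 1.0000 * 7)
= (8.0000, 7.0000)
||U^12 x|| = sqrt(8.0000^2 + 7.0000^2) = sqrt(113.0000) = 10.6301

10.6301


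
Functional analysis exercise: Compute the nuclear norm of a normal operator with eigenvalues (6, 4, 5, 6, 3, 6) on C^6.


For a normal operator, singular values equal |eigenvalues|.
Trace norm = sum |lambda_i| = 6 + 4 + 5 + 6 + 3 + 6
= 30

30


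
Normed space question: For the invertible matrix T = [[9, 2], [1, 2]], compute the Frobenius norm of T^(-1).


det(T) = 9*2 - 2*1 = 16
T^(-1) = (1/16) * [[2, -2], [-1, 9]] = [[0.1250, -0.1250], [-0.0625, 0.5625]]
||T^(-1)||_F^2 = 0.1250^2 + (-0.1250)^2 + (-0.0625)^2 + 0.5625^2 = 0.3516
||T^(-1)||_F = sqrt(0.3516) = 0.5929

0.5929


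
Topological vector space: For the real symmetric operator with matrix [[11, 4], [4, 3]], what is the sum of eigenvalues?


For a self-adjoint (symmetric) matrix, the eigenvalues are real.
The sum of eigenvalues equals the trace of the matrix.
trace = 11 + 3 = 14

14


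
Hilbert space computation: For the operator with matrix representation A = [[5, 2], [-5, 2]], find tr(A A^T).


trace(A * A^T) = sum of squares of all entries
= 5^2 + 2^2 + (-5)^2 + 2^2
= 25 + 4 + 25 + 4
= 58

58


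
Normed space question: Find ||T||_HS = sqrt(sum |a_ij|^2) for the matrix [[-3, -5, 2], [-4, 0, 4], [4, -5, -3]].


The Hilbert-Schmidt norm is sqrt(sum of squares of all entries).
Sum of squares = (-3)^2 + (-5)^2 + 2^2 + (-4)^2 + 0^2 + 4^2 + 4^2 + (-5)^2 + (-3)^2
= 9 + 25 + 4 + 16 + 0 + 16 + 16 + 25 + 9 = 120
||T||_HS = sqrt(120) = 10.9545

10.9545


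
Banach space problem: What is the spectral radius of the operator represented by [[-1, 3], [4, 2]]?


For a 2x2 matrix, eigenvalues satisfy lambda^2 - (trace)*lambda + det = 0
trace = -1 + 2 = 1
det = -1*2 - 3*4 = -14
discriminant = 1^2 - 4*(-14) = 57
spectral radius = max |eigenvalue| = 4.2749

4.2749


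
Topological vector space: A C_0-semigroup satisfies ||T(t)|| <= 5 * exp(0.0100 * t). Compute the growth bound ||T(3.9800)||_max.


||T(3.9800)|| <= 5 * exp(0.0100 * 3.9800)
= 5 * exp(0.0398)
= 5 * 1.0406
= 5.2030

5.2030


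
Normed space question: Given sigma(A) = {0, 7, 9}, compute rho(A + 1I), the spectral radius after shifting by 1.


Spectrum of A + 1I = {1, 8, 10}
Spectral radius = max |lambda| over the shifted spectrum
= max(1, 8, 10) = 10

10


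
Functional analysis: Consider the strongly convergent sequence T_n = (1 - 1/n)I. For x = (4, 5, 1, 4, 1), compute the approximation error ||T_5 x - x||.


T_5 x - x = (1 - 1/5)x - x = -x/5
||x|| = sqrt(59) = 7.6811
||T_5 x - x|| = ||x||/5 = 7.6811/5 = 1.5362

1.5362


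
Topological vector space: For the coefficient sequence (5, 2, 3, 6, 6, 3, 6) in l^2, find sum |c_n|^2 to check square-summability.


sum |c_n|^2 = 5^2 + 2^2 + 3^2 + 6^2 + 6^2 + 3^2 + 6^2
= 25 + 4 + 9 + 36 + 36 + 9 + 36
= 155

155


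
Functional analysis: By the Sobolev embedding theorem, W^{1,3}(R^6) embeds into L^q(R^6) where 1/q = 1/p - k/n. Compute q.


Using the Sobolev embedding formula: 1/q = 1/p - k/n
1/q = 1/3 - 1/6 = 1/6
q = 1/(1/6) = 6

6.0000


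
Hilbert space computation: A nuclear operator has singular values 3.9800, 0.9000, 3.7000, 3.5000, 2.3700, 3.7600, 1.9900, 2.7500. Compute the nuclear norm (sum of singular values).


The nuclear norm is the sum of all singular values.
||T||_1 = 3.9800 + 0.9000 + 3.7000 + 3.5000 + 2.3700 + 3.7600 + 1.9900 + 2.7500
= 22.9500

22.9500


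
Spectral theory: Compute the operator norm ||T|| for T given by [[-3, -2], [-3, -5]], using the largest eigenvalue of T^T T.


A^T A = [[18, 21], [21, 29]]
trace(A^T A) = 47, det(A^T A) = 81
discriminant = 47^2 - 4*81 = 1885
Largest eigenvalue of A^T A = (trace + sqrt(disc))/2 = 45.2083
||T|| = sqrt(45.2083) = 6.7237

6.7237


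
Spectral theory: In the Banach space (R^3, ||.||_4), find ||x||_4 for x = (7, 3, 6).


The l^4 norm = (sum |x_i|^4)^(1/4)
Sum of 4th powers = 2401 + 81 + 1296 = 3778
||x||_4 = (3778)^(1/4) = 7.8400

7.8400


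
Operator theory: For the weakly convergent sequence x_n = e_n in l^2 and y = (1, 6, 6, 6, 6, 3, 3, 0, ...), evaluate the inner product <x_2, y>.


x_2 = e_2 is the standard basis vector with 1 in position 2.
<x_2, y> = y_2 = 6
As n -> infinity, <x_n, y> -> 0, confirming weak convergence of (x_n) to 0.

6


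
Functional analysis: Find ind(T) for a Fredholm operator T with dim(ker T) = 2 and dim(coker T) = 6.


The Fredholm index is defined as ind(T) = dim(ker T) - dim(coker T)
= 2 - 6
= -4

-4


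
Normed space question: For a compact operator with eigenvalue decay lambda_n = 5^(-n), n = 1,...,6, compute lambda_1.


The eigenvalue formula gives lambda_1 = 1/5^1
= 1/5
= 0.2000

0.2000


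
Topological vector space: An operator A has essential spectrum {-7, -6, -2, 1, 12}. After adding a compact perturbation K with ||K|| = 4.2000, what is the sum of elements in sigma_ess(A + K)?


By Weyl's theorem, the essential spectrum is invariant under compact perturbations.
sigma_ess(A + K) = sigma_ess(A) = {-7, -6, -2, 1, 12}
Sum = -7 + -6 + -2 + 1 + 12 = -2

-2


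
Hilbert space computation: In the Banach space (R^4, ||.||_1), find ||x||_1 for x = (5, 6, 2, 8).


The l^1 norm equals the sum of absolute values of all components.
||x||_1 = 5 + 6 + 2 + 8
= 21

21.0000


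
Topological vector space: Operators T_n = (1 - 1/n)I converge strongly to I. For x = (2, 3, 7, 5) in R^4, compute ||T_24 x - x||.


T_24 x - x = (1 - 1/24)x - x = -x/24
||x|| = sqrt(87) = 9.3274
||T_24 x - x|| = ||x||/24 = 9.3274/24 = 0.3886

0.3886


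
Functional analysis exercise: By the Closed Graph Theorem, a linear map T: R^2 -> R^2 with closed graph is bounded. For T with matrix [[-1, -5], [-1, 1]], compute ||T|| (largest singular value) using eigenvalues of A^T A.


A^T A = [[2, 4], [4, 26]]
trace(A^T A) = 28, det(A^T A) = 36
discriminant = 28^2 - 4*36 = 640
Largest eigenvalue of A^T A = (trace + sqrt(disc))/2 = 26.6491
||T|| = sqrt(26.6491) = 5.1623

5.1623


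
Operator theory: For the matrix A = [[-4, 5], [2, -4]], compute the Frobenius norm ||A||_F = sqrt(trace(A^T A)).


||A||_F^2 = sum a_ij^2
= (-4)^2 + 5^2 + 2^2 + (-4)^2
= 16 + 25 + 4 + 16 = 61
||A||_F = sqrt(61) = 7.8102

7.8102


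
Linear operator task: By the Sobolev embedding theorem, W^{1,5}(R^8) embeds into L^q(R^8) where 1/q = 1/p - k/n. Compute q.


Using the Sobolev embedding formula: 1/q = 1/p - k/n
1/q = 1/5 - 1/8 = 3/40
q = 1/(3/40) = 40/3 = 13.3333

13.3333


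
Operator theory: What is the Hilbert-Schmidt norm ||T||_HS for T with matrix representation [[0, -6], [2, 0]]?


The Hilbert-Schmidt norm is sqrt(sum of squares of all entries).
Sum of squares = 0^2 + (-6)^2 + 2^2 + 0^2
= 0 + 36 + 4 + 0 = 40
||T||_HS = sqrt(40) = 6.3246

6.3246


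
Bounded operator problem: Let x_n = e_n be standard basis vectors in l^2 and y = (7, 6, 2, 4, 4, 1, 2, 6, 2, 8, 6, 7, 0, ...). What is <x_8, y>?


x_8 = e_8 is the standard basis vector with 1 in position 8.
<x_8, y> = y_8 = 6
As n -> infinity, <x_n, y> -> 0, confirming weak convergence of (x_n) to 0.

6


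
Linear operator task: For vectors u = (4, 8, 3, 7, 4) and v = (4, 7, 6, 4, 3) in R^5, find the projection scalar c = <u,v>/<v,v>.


Computing <u,v> = 4*4 + 8*7 + 3*6 + 7*4 + 4*3 = 130
Computing <v,v> = 4^2 + 7^2 + 6^2 + 4^2 + 3^2 = 126
Projection coefficient = 130/126 = 1.0317

1.0317


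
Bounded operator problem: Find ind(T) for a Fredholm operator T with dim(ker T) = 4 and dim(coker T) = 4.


The Fredholm index is defined as ind(T) = dim(ker T) - dim(coker T)
= 4 - 4
= 0

0


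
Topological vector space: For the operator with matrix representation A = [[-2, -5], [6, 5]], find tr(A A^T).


trace(A * A^T) = sum of squares of all entries
= (-2)^2 + (-5)^2 + 6^2 + 5^2
= 4 + 25 + 36 + 25
= 90

90


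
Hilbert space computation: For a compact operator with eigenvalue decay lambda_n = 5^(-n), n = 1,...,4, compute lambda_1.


The eigenvalue formula gives lambda_1 = 1/5^1
= 1/5
= 0.2000

0.2000


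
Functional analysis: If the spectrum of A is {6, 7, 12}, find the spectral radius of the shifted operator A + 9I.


Spectrum of A + 9I = {15, 16, 21}
Spectral radius = max |lambda| over the shifted spectrum
= max(15, 16, 21) = 21

21


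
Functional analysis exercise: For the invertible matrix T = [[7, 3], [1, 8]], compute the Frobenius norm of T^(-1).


det(T) = 7*8 - 3*1 = 53
T^(-1) = (1/53) * [[8, -3], [-1, 7]] = [[0.1509, -0.0566], [-0.0189, 0.1321]]
||T^(-1)||_F^2 = 0.1509^2 + (-0.0566)^2 + (-0.0189)^2 + 0.1321^2 = 0.0438
||T^(-1)||_F = sqrt(0.0438) = 0.2093

0.2093


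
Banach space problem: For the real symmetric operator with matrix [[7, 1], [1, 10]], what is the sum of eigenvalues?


For a self-adjoint (symmetric) matrix, the eigenvalues are real.
The sum of eigenvalues equals the trace of the matrix.
trace = 7 + 10 = 17

17


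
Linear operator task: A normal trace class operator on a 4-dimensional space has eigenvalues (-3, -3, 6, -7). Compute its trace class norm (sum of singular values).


For a normal operator, singular values equal |eigenvalues|.
Trace norm = sum |lambda_i| = 3 + 3 + 6 + 7
= 19

19


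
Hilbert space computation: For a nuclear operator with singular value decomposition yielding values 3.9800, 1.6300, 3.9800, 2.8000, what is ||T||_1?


The nuclear norm is the sum of all singular values.
||T||_1 = 3.9800 + 1.6300 + 3.9800 + 2.8000
= 12.3900

12.3900


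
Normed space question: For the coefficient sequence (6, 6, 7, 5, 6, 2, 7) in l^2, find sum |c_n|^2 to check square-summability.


sum |c_n|^2 = 6^2 + 6^2 + 7^2 + 5^2 + 6^2 + 2^2 + 7^2
= 36 + 36 + 49 + 25 + 36 + 4 + 49
= 235

235


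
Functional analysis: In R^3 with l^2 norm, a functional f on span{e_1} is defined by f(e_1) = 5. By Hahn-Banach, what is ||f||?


The norm of f is given by ||f|| = sup_{||x||=1} |f(x)|.
On span{e_1}, ||e_1|| = 1, so ||f|| = |f(e_1)| / ||e_1||
= |5| / 1 = 5.0000

5.0000


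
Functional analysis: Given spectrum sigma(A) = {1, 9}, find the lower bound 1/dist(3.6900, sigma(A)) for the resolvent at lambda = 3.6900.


dist(3.6900, {1, 9}) = min(|3.6900 - 1|, |3.6900 - 9|)
= min(2.6900, 5.3100) = 2.6900
Resolvent bound = 1/2.6900 = 0.3717

0.3717


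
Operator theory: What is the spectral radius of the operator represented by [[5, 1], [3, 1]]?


For a 2x2 matrix, eigenvalues satisfy lambda^2 - (trace)*lambda + det = 0
trace = 5 + 1 = 6
det = 5*1 - 1*3 = 2
discriminant = 6^2 - 4*(2) = 28
spectral radius = max |eigenvalue| = 5.6458

5.6458


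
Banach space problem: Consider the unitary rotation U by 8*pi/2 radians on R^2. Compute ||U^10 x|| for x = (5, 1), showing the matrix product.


U is a rotation by theta = 8*pi/2
U^10 = rotation by 10*theta = 80*pi/2 = 0*pi/2 (mod 2*pi)
cos(0*pi/2) = 1.0000, sin(0*pi/2) = 0.0000
U^10 x = (1.0000 * 5 - 0.0000 * 1, 0.0000 * 5 + 1.0000 * 1)
= (5.0000, 1.0000)
||U^10 x|| = sqrt(5.0000^2 + 1.0000^2) = sqrt(26.0000) = 5.0990

5.0990


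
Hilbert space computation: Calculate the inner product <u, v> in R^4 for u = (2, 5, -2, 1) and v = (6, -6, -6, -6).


Computing the standard inner product <u, v> = sum u_i * v_i
= 2*6 + 5*-6 + -2*-6 + 1*-6
= 12 + -30 + 12 + -6
= -12

-12


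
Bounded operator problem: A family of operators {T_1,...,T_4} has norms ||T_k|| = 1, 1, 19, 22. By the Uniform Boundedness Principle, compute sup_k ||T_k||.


By the Uniform Boundedness Principle, the supremum of norms is finite.
sup_k ||T_k|| = max(1, 1, 19, 22) = 22

22


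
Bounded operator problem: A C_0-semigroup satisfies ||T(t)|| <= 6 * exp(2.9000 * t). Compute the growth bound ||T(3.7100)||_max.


||T(3.7100)|| <= 6 * exp(2.9000 * 3.7100)
= 6 * exp(10.7590)
= 6 * 47051.5929
= 282309.5574

282309.5574


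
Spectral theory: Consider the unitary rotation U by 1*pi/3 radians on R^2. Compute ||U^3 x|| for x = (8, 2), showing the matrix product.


U is a rotation by theta = 1*pi/3
U^3 = rotation by 3*theta = 3*pi/3
cos(3*pi/3) = -1.0000, sin(3*pi/3) = 0.0000
U^3 x = (-1.0000 * 8 - 0.0000 * 2, 0.0000 * 8 + -1.0000 * 2)
= (-8.0000, -2.0000)
||U^3 x|| = sqrt((-8.0000)^2 + (-2.0000)^2) = sqrt(68.0000) = 8.2462

8.2462


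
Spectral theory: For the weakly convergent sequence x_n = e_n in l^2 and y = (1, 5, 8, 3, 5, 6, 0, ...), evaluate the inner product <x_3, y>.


x_3 = e_3 is the standard basis vector with 1 in position 3.
<x_3, y> = y_3 = 8
As n -> infinity, <x_n, y> -> 0, confirming weak convergence of (x_n) to 0.

8


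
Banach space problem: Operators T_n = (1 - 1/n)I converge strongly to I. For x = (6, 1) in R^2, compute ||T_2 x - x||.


T_2 x - x = (1 - 1/2)x - x = -x/2
||x|| = sqrt(37) = 6.0828
||T_2 x - x|| = ||x||/2 = 6.0828/2 = 3.0414

3.0414


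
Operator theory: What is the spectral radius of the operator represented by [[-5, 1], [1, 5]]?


For a 2x2 matrix, eigenvalues satisfy lambda^2 - (trace)*lambda + det = 0
trace = -5 + 5 = 0
det = -5*5 - 1*1 = -26
discriminant = 0^2 - 4*(-26) = 104
spectral radius = max |eigenvalue| = 5.0990

5.0990


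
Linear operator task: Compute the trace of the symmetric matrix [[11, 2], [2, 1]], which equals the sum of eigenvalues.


For a self-adjoint (symmetric) matrix, the eigenvalues are real.
The sum of eigenvalues equals the trace of the matrix.
trace = 11 + 1 = 12

12


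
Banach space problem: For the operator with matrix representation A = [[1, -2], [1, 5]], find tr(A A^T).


trace(A * A^T) = sum of squares of all entries
= 1^2 + (-2)^2 + 1^2 + 5^2
= 1 + 4 + 1 + 25
= 31

31


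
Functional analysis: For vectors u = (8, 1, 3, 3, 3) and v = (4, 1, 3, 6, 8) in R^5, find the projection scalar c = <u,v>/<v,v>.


Computing <u,v> = 8*4 + 1*1 + 3*3 + 3*6 + 3*8 = 84
Computing <v,v> = 4^2 + 1^2 + 3^2 + 6^2 + 8^2 = 126
Projection coefficient = 84/126 = 0.6667

0.6667


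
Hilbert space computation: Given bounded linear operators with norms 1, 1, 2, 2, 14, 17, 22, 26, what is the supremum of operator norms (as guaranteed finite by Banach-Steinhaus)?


By the Uniform Boundedness Principle, the supremum of norms is finite.
sup_k ||T_k|| = max(1, 1, 2, 2, 14, 17, 22, 26) = 26

26


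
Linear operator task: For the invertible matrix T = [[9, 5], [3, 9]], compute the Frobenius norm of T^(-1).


det(T) = 9*9 - 5*3 = 66
T^(-1) = (1/66) * [[9, -5], [-3, 9]] = [[0.1364, -0.0758], [-0.0455, 0.1364]]
||T^(-1)||_F^2 = 0.1364^2 + (-0.0758)^2 + (-0.0455)^2 + 0.1364^2 = 0.0450
||T^(-1)||_F = sqrt(0.0450) = 0.2121

0.2121


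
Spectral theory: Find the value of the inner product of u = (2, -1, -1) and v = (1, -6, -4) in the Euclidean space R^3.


Computing the standard inner product <u, v> = sum u_i * v_i
= 2*1 + -1*-6 + -1*-4
= 2 + 6 + 4
= 12

12


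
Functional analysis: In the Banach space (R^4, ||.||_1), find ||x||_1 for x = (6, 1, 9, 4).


The l^1 norm equals the sum of absolute values of all components.
||x||_1 = 6 + 1 + 9 + 4
= 20

20.0000


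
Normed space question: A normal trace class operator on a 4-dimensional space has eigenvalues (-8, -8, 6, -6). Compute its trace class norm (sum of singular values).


For a normal operator, singular values equal |eigenvalues|.
Trace norm = sum |lambda_i| = 8 + 8 + 6 + 6
= 28

28


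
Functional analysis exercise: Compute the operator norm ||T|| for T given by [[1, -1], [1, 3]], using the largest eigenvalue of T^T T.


A^T A = [[2, 2], [2, 10]]
trace(A^T A) = 12, det(A^T A) = 16
discriminant = 12^2 - 4*16 = 80
Largest eigenvalue of A^T A = (trace + sqrt(disc))/2 = 10.4721
||T|| = sqrt(10.4721) = 3.2361

3.2361


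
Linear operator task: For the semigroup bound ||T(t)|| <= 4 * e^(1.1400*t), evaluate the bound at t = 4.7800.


||T(4.7800)|| <= 4 * exp(1.1400 * 4.7800)
= 4 * exp(5.4492)
= 4 * 232.5720
= 930.2881

930.2881


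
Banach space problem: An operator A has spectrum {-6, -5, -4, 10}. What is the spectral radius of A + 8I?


Spectrum of A + 8I = {2, 3, 4, 18}
Spectral radius = max |lambda| over the shifted spectrum
= max(2, 3, 4, 18) = 18

18


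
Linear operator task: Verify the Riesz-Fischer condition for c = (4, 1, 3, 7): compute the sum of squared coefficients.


sum |c_n|^2 = 4^2 + 1^2 + 3^2 + 7^2
= 16 + 1 + 9 + 49
= 75

75


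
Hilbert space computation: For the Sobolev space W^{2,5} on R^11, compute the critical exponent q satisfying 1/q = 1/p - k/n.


Using the Sobolev embedding formula: 1/q = 1/p - k/n
1/q = 1/5 - 2/11 = 1/55
q = 1/(1/55) = 55

55.0000


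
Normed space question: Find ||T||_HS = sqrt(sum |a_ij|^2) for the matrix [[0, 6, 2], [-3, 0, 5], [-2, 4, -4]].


The Hilbert-Schmidt norm is sqrt(sum of squares of all entries).
Sum of squares = 0^2 + 6^2 + 2^2 + (-3)^2 + 0^2 + 5^2 + (-2)^2 + 4^2 + (-4)^2
= 0 + 36 + 4 + 9 + 0 + 25 + 4 + 16 + 16 = 110
||T||_HS = sqrt(110) = 10.4881

10.4881


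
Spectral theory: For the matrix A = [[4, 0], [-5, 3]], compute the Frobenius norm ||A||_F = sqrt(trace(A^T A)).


||A||_F^2 = sum a_ij^2
= 4^2 + 0^2 + (-5)^2 + 3^2
= 16 + 0 + 25 + 9 = 50
||A||_F = sqrt(50) = 7.0711

7.0711


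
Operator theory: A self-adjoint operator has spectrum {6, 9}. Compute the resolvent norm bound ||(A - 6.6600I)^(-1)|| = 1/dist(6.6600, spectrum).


dist(6.6600, {6, 9}) = min(|6.6600 - 6|, |6.6600 - 9|)
= min(0.6600, 2.3400) = 0.6600
Resolvent bound = 1/0.6600 = 1.5152

1.5152


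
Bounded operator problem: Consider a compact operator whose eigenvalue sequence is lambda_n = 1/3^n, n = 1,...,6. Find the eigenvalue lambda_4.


The eigenvalue formula gives lambda_4 = 1/3^4
= 1/81
= 0.0123

0.0123


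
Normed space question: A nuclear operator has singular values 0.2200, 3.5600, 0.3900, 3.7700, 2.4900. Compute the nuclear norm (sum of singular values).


The nuclear norm is the sum of all singular values.
||T||_1 = 0.2200 + 3.5600 + 0.3900 + 3.7700 + 2.4900
= 10.4300

10.4300


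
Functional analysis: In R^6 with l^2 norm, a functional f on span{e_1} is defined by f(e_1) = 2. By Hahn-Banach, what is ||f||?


The norm of f is given by ||f|| = sup_{||x||=1} |f(x)|.
On span{e_1}, ||e_1|| = 1, so ||f|| = |f(e_1)| / ||e_1||
= |2| / 1 = 2.0000

2.0000


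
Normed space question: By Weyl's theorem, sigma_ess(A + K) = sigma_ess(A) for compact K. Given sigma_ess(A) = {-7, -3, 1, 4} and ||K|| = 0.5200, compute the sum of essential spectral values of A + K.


By Weyl's theorem, the essential spectrum is invariant under compact perturbations.
sigma_ess(A + K) = sigma_ess(A) = {-7, -3, 1, 4}
Sum = -7 + -3 + 1 + 4 = -5

-5


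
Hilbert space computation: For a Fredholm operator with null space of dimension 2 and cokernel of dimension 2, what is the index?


The Fredholm index is defined as ind(T) = dim(ker T) - dim(coker T)
= 2 - 2
= 0

0


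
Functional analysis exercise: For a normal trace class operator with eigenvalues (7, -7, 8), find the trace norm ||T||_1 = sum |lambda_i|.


For a normal operator, singular values equal |eigenvalues|.
Trace norm = sum |lambda_i| = 7 + 7 + 8
= 22

22


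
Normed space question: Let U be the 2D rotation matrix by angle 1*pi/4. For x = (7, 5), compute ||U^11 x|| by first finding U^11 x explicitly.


U is a rotation by theta = 1*pi/4
U^11 = rotation by 11*theta = 11*pi/4 = 3*pi/4 (mod 2*pi)
cos(3*pi/4) = -0.7071, sin(3*pi/4) = 0.7071
U^11 x = (-0.7071 * 7 - 0.7071 * 5, 0.7071 * 7 + -0.7071 * 5)
= (-8.4853, 1.4142)
||U^11 x|| = sqrt((-8.4853)^2 + 1.4142^2) = sqrt(74.0000) = 8.6023

8.6023


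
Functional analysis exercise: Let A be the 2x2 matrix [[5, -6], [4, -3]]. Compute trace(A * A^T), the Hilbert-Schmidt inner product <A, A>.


trace(A * A^T) = sum of squares of all entries
= 5^2 + (-6)^2 + 4^2 + (-3)^2
= 25 + 36 + 16 + 9
= 86

86


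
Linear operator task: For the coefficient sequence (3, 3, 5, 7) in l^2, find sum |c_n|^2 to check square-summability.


sum |c_n|^2 = 3^2 + 3^2 + 5^2 + 7^2
= 9 + 9 + 25 + 49
= 92

92


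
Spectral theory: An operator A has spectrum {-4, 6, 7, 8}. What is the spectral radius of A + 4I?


Spectrum of A + 4I = {0, 10, 11, 12}
Spectral radius = max |lambda| over the shifted spectrum
= max(0, 10, 11, 12) = 12

12


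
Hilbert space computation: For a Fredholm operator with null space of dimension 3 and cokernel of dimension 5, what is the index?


The Fredholm index is defined as ind(T) = dim(ker T) - dim(coker T)
= 3 - 5
= -2

-2


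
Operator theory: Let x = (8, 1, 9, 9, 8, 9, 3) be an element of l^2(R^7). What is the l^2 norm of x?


The l^2 norm = (sum |x_i|^2)^(1/2)
Sum of 2th powers = 64 + 1 + 81 + 81 + 64 + 81 + 9 = 381
||x||_2 = (381)^(1/2) = 19.5192

19.5192


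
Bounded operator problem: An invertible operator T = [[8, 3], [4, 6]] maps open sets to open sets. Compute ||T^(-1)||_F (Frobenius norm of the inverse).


det(T) = 8*6 - 3*4 = 36
T^(-1) = (1/36) * [[6, -3], [-4, 8]] = [[0.1667, -0.0833], [-0.1111, 0.2222]]
||T^(-1)||_F^2 = 0.1667^2 + (-0.0833)^2 + (-0.1111)^2 + 0.2222^2 = 0.0965
||T^(-1)||_F = sqrt(0.0965) = 0.3106

0.3106


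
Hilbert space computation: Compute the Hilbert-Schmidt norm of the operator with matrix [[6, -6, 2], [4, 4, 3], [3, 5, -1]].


The Hilbert-Schmidt norm is sqrt(sum of squares of all entries).
Sum of squares = 6^2 + (-6)^2 + 2^2 + 4^2 + 4^2 + 3^2 + 3^2 + 5^2 + (-1)^2
= 36 + 36 + 4 + 16 + 16 + 9 + 9 + 25 + 1 = 152
||T||_HS = sqrt(152) = 12.3288

12.3288


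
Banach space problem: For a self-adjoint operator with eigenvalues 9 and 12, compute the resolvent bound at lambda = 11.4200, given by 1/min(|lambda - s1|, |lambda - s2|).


dist(11.4200, {9, 12}) = min(|11.4200 - 9|, |11.4200 - 12|)
= min(2.4200, 0.5800) = 0.5800
Resolvent bound = 1/0.5800 = 1.7241

1.7241


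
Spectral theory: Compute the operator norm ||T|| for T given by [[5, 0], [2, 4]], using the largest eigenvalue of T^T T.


A^T A = [[29, 8], [8, 16]]
trace(A^T A) = 45, det(A^T A) = 400
discriminant = 45^2 - 4*400 = 425
Largest eigenvalue of A^T A = (trace + sqrt(disc))/2 = 32.8078
||T|| = sqrt(32.8078) = 5.7278

5.7278


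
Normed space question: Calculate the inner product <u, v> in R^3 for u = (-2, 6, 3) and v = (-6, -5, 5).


Computing the standard inner product <u, v> = sum u_i * v_i
= -2*-6 + 6*-5 + 3*5
= 12 + -30 + 15
= -3

-3


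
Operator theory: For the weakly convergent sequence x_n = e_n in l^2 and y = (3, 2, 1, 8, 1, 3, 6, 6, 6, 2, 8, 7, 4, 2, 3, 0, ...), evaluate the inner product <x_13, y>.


x_13 = e_13 is the standard basis vector with 1 in position 13.
<x_13, y> = y_13 = 4
As n -> infinity, <x_n, y> -> 0, confirming weak convergence of (x_n) to 0.

4


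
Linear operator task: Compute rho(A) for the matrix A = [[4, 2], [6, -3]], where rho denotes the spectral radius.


For a 2x2 matrix, eigenvalues satisfy lambda^2 - (trace)*lambda + det = 0
trace = 4 + -3 = 1
det = 4*-3 - 2*6 = -24
discriminant = 1^2 - 4*(-24) = 97
spectral radius = max |eigenvalue| = 5.4244

5.4244


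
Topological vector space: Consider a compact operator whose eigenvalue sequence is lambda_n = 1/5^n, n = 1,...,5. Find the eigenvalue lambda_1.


The eigenvalue formula gives lambda_1 = 1/5^1
= 1/5
= 0.2000

0.2000


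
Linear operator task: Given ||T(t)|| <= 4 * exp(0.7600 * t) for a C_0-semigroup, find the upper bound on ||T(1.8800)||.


||T(1.8800)|| <= 4 * exp(0.7600 * 1.8800)
= 4 * exp(1.4288)
= 4 * 4.1737
= 16.6948

16.6948


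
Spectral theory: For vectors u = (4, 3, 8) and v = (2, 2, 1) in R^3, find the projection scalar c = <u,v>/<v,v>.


Computing <u,v> = 4*2 + 3*2 + 8*1 = 22
Computing <v,v> = 2^2 + 2^2 + 1^2 = 9
Projection coefficient = 22/9 = 2.4444

2.4444


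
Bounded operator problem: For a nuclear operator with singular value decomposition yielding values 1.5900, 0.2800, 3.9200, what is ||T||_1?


The nuclear norm is the sum of all singular values.
||T||_1 = 1.5900 + 0.2800 + 3.9200
= 5.7900

5.7900


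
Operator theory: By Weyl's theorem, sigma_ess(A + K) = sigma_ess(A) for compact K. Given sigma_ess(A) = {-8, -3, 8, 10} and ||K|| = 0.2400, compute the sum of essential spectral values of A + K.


By Weyl's theorem, the essential spectrum is invariant under compact perturbations.
sigma_ess(A + K) = sigma_ess(A) = {-8, -3, 8, 10}
Sum = -8 + -3 + 8 + 10 = 7

7


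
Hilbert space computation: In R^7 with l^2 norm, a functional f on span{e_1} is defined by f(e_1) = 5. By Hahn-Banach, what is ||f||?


The norm of f is given by ||f|| = sup_{||x||=1} |f(x)|.
On span{e_1}, ||e_1|| = 1, so ||f|| = |f(e_1)| / ||e_1||
= |5| / 1 = 5.0000

5.0000


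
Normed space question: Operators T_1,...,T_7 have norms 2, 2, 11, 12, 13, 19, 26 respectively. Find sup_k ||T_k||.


By the Uniform Boundedness Principle, the supremum of norms is finite.
sup_k ||T_k|| = max(2, 2, 11, 12, 13, 19, 26) = 26

26


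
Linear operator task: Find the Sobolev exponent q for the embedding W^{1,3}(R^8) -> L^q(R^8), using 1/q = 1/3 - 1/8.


Using the Sobolev embedding formula: 1/q = 1/p - k/n
1/q = 1/3 - 1/8 = 5/24
q = 1/(5/24) = 24/5 = 4.8000

4.8000


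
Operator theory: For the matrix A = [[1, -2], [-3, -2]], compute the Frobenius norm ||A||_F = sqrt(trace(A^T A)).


||A||_F^2 = sum a_ij^2
= 1^2 + (-2)^2 + (-3)^2 + (-2)^2
= 1 + 4 + 9 + 4 = 18
||A||_F = sqrt(18) = 4.2426

4.2426


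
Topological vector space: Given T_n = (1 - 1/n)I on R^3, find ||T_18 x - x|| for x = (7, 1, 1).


T_18 x - x = (1 - 1/18)x - x = -x/18
||x|| = sqrt(51) = 7.1414
||T_18 x - x|| = ||x||/18 = 7.1414/18 = 0.3967

0.3967


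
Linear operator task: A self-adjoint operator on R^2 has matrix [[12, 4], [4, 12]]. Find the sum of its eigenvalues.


For a self-adjoint (symmetric) matrix, the eigenvalues are real.
The sum of eigenvalues equals the trace of the matrix.
trace = 12 + 12 = 24

24
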